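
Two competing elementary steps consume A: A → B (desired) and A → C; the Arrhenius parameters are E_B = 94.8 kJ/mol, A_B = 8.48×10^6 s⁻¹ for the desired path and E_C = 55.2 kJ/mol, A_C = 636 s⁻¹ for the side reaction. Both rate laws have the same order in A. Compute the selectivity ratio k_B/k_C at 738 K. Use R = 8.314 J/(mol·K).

21.0

Since both paths have the same order in A, the concentration cancels and S_{B/C} = k_B/k_C = (A_B/A_C)·exp[(E_C−E_B)/(RT)].
(E_C−E_B)/(RT) = (55.2−94.8)×10³/(8.314×738) = -39600/6136 = -6.454.
k_B/k_C = (8.48×10^6/636)·exp(-6.454) = 13333 × 0.001574 = 21.0.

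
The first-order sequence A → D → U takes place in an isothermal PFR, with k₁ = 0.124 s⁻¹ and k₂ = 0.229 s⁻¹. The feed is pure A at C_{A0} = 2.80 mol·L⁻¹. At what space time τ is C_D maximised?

Setting dC_D/dτ = 0 gives τ_opt = ln(k₂/k₁)/(k₂−k₁).
= ln(0.229/0.124)/(0.229−0.124) = ln(1.847)/0.1050 = 0.6134/0.1050 = 5.84 s.

5.84 s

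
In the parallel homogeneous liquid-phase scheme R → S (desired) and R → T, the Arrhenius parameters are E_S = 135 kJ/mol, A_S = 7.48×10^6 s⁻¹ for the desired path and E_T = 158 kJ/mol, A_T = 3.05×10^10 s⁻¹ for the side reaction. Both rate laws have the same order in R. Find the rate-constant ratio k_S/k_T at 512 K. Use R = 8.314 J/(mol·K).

With equal orders, S_{S/T} = k_S/k_T = (A_S/A_T)·exp[(E_T−E_S)/(RT)].
(E_T−E_S)/(RT) = (158−135)×10³/(8.314×512) = 23000/4257 = 5.403.
k_S/k_T = (7.48×10^6/3.05×10^10)·exp(5.403) = 2.452×10^-4 × 222.1 = 0.0545.
Since E_S < E_T, lowering the temperature improves selectivity toward S.

0.0545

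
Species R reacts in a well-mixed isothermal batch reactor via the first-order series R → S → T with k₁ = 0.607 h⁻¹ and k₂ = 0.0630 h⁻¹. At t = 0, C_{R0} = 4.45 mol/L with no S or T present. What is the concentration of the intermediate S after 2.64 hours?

3.20 mol/L

Solving the coupled first-order balances gives C_S(t) = [k₁/(k₂−k₁)]·C_{R0}·(e^(−k₁t) − e^(−k₂t)).
e^(−k₁t) = e^(−0.607×2.64) = e^(−1.602) = 0.2014; e^(−k₂t) = e^(−0.1663) = 0.8468.
C_S = 0.607×4.45/(0.0630−0.607) × (0.2014−0.8468) = (-4.965)×(-0.6454) = 3.205 mol/L.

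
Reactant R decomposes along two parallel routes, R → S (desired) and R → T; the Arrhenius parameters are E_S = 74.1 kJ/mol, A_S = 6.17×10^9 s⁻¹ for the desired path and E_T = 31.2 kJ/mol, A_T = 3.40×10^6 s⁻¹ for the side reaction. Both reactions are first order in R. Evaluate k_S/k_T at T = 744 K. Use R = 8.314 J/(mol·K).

Since both paths have the same order in R, the concentration cancels and S_{S/T} = k_S/k_T = (A_S/A_T)·exp[(E_T−E_S)/(RT)].
(E_T−E_S)/(RT) = (31.2−74.1)×10³/(8.314×744) = -42900/6186 = -6.935.
k_S/k_T = (6.17×10^9/3.40×10^6)·exp(-6.935) = 1815 × 9.727×10^-4 = 1.77.
Since E_S > E_T, raising the temperature improves selectivity toward S.

1.77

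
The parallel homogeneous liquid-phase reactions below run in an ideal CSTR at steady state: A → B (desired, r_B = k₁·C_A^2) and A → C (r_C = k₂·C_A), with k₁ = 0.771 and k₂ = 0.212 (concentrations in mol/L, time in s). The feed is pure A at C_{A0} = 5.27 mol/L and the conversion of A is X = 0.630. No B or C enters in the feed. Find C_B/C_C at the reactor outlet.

7.09

Exit C_A = C_{A0}(1−X) = 5.27×0.370 = 1.950 mol/L.
A CSTR operates uniformly at the exit composition, giving r_B = 2.931 and r_C = 0.4134 (each k·C_A^n at C_A = 1.950).
Overall selectivity = C_B/C_C = r_Bτ/(r_Cτ) = r_B/r_C = 7.09.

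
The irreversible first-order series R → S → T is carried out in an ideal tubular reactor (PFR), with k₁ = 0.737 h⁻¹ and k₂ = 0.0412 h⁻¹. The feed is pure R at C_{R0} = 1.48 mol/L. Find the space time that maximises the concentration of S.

4.15 h

The intermediate peaks when r₁ = r₂, i.e. k₁e^(−k₁τ) = k₂e^(−k₂τ), giving τ_opt = ln(k₂/k₁)/(k₂−k₁).
= ln(0.0412/0.737)/(0.0412−0.737) = ln(0.05590)/-0.6958 = -2.884/-0.6958 = 4.15 h.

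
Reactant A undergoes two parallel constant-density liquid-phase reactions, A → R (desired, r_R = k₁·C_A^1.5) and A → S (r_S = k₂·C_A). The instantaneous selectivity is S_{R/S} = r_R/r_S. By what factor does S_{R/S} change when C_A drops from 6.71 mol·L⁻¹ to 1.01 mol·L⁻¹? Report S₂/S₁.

S_{R/S} = (k₁/k₂)·C_A^0.5, so S₂/S₁ = (C_{A,2}/C_{A,1})^0.5.
= (1.01/6.71)^0.5 = (0.1505)^0.5 = 0.388.
Selectivity toward R falls as C_A falls — high-concentration operation is favoured.

0.388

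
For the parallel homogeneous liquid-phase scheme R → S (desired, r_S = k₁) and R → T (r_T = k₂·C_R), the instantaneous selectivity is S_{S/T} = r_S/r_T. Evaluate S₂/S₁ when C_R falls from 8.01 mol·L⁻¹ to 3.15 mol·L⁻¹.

2.54

S_{S/T} = (k₁/k₂)·C_R⁻¹, so S₂/S₁ = (C_{R,2}/C_{R,1})⁻¹.
= 8.01/3.15 = 2.54.
Selectivity toward S rises as C_R falls — low-concentration operation is favoured.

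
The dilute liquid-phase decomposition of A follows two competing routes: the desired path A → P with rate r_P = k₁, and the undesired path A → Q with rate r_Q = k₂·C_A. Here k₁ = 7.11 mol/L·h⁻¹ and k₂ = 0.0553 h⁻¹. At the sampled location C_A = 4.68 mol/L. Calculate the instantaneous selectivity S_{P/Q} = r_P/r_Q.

27.5

S_{P/Q} = r_P/r_Q = (k₁)/(k₂·C_A) = (k₁/k₂)·C_A⁻¹.
= (7.11) / (0.0553×4.680) = 7.110/0.2588 = 27.5.
The undesired path is higher order in A, so low C_A (CSTR or dilute feed) favours P.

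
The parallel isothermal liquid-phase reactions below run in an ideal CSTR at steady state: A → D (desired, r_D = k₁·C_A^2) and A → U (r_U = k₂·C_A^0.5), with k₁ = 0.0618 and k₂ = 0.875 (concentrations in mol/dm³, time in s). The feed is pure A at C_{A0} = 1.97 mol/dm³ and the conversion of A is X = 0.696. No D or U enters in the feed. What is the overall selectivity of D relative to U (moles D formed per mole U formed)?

Exit C_A = C_{A0}(1−X) = 1.97×0.304 = 0.5989 mol/dm³.
A CSTR operates uniformly at the exit composition, giving r_D = 0.02217 and r_U = 0.6771 (each k·C_A^n at C_A = 0.5989).
Overall selectivity = C_D/C_U = r_Dτ/(r_Uτ) = r_D/r_U = 0.0327.

0.0327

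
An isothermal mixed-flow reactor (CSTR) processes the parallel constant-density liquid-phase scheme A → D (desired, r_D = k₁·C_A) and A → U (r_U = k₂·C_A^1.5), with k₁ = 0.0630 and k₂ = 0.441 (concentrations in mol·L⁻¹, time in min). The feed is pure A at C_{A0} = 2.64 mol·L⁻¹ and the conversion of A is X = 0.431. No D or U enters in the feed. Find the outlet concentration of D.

Exit C_A = C_{A0}(1−X) = 2.64×0.569 = 1.502 mol·L⁻¹.
Rates in a CSTR are evaluated at the outlet concentration: r_D = 0.0630×1.502 = 0.09464, r_U = 0.441×1.502^1.5 = 0.8119.
Fraction of consumed A going to D: r_D/(r_D+r_U) = 0.1044.
C_D = 0.1044·C_{A0}·X = 0.1044×2.64×0.431 = 0.119 mol·L⁻¹.

0.119 mol·L⁻¹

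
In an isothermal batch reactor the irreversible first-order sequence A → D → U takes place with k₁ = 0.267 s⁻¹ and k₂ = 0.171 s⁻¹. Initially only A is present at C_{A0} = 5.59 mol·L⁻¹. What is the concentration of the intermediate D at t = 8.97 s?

1.94 mol·L⁻¹

For first-order series with pure A initially, C_D(t) = k₁C_{A0}/(k₂−k₁)·(e^(−k₁t) − e^(−k₂t)).
e^(−k₁t) = e^(−0.267×8.97) = e^(−2.395) = 0.09117; e^(−k₂t) = e^(−1.534) = 0.2157.
C_D = 0.267×5.59/(0.171−0.267) × (0.09117−0.2157) = (-15.55)×(-0.1245) = 1.936 mol·L⁻¹.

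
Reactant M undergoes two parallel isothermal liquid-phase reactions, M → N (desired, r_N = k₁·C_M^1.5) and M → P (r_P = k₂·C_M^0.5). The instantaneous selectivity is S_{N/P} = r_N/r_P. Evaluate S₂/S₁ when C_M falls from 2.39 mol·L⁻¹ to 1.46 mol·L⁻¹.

S_{N/P} = (k₁/k₂)·C_M, so S₂/S₁ = (C_{M,2}/C_{M,1}).
= 1.46/2.39 = 0.611.

0.611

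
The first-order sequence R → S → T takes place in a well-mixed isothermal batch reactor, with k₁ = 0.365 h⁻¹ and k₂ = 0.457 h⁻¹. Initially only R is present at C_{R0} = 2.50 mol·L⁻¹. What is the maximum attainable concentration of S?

At the optimum, C_{S,max}/C_{R0} = (k₁/k₂)^[k₂/(k₂−k₁)].
= (0.365/0.457)^(0.457/(0.457−0.365)) = (0.7987)^(4.967) = 0.3274.
C_{S,max} = 0.3274×2.50 = 0.818 mol·L⁻¹.

0.818 mol·L⁻¹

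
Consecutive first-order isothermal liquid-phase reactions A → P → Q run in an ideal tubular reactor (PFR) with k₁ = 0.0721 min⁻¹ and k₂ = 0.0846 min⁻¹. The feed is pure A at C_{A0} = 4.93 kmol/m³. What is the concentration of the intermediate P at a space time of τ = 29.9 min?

1.03 kmol/m³

For first-order series with pure A initially, C_P(τ) = k₁C_{A0}/(k₂−k₁)·(e^(−k₁τ) − e^(−k₂τ)).
e^(−k₁τ) = e^(−0.0721×29.9) = e^(−2.156) = 0.1158; e^(−k₂τ) = e^(−2.530) = 0.07970.
C_P = 0.0721×4.93/(0.0846−0.0721) × (0.1158−0.07970) = 28.44×0.03612 = 1.027 kmol/m³.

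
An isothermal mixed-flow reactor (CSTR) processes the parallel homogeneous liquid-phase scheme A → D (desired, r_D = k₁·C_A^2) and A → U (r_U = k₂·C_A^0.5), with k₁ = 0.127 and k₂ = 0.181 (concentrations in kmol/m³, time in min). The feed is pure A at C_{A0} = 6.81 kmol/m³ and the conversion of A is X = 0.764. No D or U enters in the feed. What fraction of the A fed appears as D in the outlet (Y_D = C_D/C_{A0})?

0.450

Exit C_A = C_{A0}(1−X) = 6.81×0.236 = 1.607 kmol/m³.
A CSTR operates uniformly at the exit composition, giving r_D = 0.3280 and r_U = 0.2295 (each k·C_A^n at C_A = 1.607).
Fraction of consumed A going to D: r_D/(r_D+r_U) = 0.5884.
C_D = 0.5884·C_{A0}·X = 0.5884×6.81×0.764 = 3.06 kmol/m³; Y_D = C_D/C_{A0} = 0.450.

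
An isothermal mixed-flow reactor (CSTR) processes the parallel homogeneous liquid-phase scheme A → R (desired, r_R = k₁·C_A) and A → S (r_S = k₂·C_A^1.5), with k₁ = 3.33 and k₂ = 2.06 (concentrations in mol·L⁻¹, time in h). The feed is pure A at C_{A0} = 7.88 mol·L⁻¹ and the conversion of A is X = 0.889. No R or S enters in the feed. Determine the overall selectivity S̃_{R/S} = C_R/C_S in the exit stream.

Exit C_A = C_{A0}(1−X) = 7.88×0.111 = 0.8747 mol·L⁻¹.
In a CSTR the entire volume is at exit conditions, so r_R = 3.33×0.8747 = 2.913 and r_S = 2.06×0.8747^1.5 = 1.685.
Overall selectivity = C_R/C_S = r_Rτ/(r_Sτ) = r_R/r_S = 1.73.

1.73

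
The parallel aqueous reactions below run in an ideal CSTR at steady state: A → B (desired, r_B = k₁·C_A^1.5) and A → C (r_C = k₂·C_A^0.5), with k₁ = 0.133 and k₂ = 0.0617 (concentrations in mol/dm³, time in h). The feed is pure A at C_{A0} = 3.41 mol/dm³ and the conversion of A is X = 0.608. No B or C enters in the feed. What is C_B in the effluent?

1.54 mol/dm³

Exit C_A = C_{A0}(1−X) = 3.41×0.392 = 1.337 mol/dm³.
Rates in a CSTR are evaluated at the outlet concentration: r_B = 0.133×1.337^1.5 = 0.2055, r_C = 0.0617×1.337^0.5 = 0.07134.
Fraction of consumed A going to B: r_B/(r_B+r_C) = 0.7424.
C_B = 0.7424·C_{A0}·X = 0.7424×3.41×0.608 = 1.54 mol/dm³.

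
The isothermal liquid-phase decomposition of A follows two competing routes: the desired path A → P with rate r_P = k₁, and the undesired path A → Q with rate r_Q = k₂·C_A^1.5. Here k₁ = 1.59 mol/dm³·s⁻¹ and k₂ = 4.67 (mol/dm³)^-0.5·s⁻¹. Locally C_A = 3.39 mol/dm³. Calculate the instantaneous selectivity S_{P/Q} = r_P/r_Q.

S_{P/Q} = r_P/r_Q = (k₁)/(k₂·C_A^1.5) = (k₁/k₂)·C_A^-1.5.
= (1.59) / (4.67×3.390^1.5) = 1.590/29.15 = 0.0545.
The undesired path is higher order in A, so low C_A (CSTR or dilute feed) favours P.

0.0545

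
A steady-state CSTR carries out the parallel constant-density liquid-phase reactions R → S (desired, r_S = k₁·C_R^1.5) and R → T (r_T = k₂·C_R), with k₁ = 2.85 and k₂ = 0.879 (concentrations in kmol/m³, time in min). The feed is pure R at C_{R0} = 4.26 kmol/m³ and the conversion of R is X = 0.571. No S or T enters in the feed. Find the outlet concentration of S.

1.98 kmol/m³

Exit C_R = C_{R0}(1−X) = 4.26×0.429 = 1.828 kmol/m³.
A CSTR operates uniformly at the exit composition, giving r_S = 7.041 and r_T = 1.606 (each k·C_R^n at C_R = 1.828).
Fraction of consumed R going to S: r_S/(r_S+r_T) = 0.8142.
C_S = 0.8142·C_{R0}·X = 0.8142×4.26×0.571 = 1.98 kmol/m³.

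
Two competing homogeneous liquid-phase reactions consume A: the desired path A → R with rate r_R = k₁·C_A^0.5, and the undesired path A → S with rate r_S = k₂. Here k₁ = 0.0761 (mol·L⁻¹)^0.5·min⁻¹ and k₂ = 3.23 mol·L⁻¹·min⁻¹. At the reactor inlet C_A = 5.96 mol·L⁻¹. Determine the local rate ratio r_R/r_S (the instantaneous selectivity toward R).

0.0575

S_{R/S} = r_R/r_S = (k₁·C_A^0.5)/(k₂) = (k₁/k₂)·C_A^0.5.
= (0.0761×5.960^0.5) / (3.23) = 0.1858/3.230 = 0.0575.
Since the desired path is higher order in A, keeping C_A high (PFR or concentrated feed) favours R.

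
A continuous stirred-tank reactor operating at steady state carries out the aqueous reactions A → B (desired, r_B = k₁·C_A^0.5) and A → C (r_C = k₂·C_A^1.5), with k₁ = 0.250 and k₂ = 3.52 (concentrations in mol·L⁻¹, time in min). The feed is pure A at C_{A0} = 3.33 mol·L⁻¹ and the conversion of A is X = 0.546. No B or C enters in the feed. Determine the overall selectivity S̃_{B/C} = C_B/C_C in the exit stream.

0.0470

Exit C_A = C_{A0}(1−X) = 3.33×0.454 = 1.512 mol·L⁻¹.
Rates in a CSTR are evaluated at the outlet concentration: r_B = 0.250×1.512^0.5 = 0.3074, r_C = 3.52×1.512^1.5 = 6.543.
Overall selectivity = C_B/C_C = r_Bτ/(r_Cτ) = r_B/r_C = 0.0470.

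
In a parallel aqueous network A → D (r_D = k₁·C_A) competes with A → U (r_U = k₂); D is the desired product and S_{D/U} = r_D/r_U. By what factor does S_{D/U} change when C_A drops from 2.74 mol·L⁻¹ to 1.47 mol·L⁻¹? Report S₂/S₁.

0.536

S_{D/U} = (k₁/k₂)·C_A, so S₂/S₁ = (C_{A,2}/C_{A,1}).
= 1.47/2.74 = 0.536.
Selectivity toward D falls as C_A falls — high-concentration operation is favoured.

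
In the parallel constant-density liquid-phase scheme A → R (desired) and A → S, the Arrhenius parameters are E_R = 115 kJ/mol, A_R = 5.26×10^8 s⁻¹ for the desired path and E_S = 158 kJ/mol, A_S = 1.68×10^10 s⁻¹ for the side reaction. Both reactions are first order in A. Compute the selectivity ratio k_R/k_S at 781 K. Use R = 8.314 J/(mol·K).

With equal orders, S_{R/S} = k_R/k_S = (A_R/A_S)·exp[(E_S−E_R)/(RT)].
(E_S−E_R)/(RT) = (158−115)×10³/(8.314×781) = 43000/6493 = 6.622.
k_R/k_S = (5.26×10^8/1.68×10^10)·exp(6.622) = 0.03131 × 751.7 = 23.5.

23.5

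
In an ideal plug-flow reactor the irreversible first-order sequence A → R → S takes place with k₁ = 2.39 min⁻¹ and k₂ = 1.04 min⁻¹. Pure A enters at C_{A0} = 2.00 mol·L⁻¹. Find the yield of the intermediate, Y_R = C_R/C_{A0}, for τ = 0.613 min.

The intermediate concentration in a first-order A→B→C sequence is C_R = k₁C_{A0}(e^(−k₁τ) − e^(−k₂τ))/(k₂−k₁).
e^(−k₁τ) = e^(−2.39×0.613) = e^(−1.465) = 0.2311; e^(−k₂τ) = e^(−0.6375) = 0.5286.
C_R = 2.39×2.00/(1.04−2.39) × (0.2311−0.5286) = (-3.541)×(-0.2975) = 1.054 mol·L⁻¹.
Y_R = C_R/C_{A0} = 1.054/2.00 = 0.527.

0.527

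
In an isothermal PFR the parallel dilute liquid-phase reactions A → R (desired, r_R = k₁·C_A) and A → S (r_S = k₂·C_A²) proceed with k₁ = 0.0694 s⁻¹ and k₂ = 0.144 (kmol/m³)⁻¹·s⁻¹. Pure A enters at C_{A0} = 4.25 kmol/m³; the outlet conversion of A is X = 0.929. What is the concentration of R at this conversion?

0.867 kmol/m³

C_A = C_{A0}(1−X) = 0.3017 kmol/m³.
Along a PFR/batch, dC_R/dC_A = −r_R/(r_R+r_S) = −k₁/(k₁+k₂·C_A).
Integrating from C_{A0} to C_A: C_R = (0.0694/0.144)·ln[(0.0694+0.144·4.25)/(0.0694+0.144·0.302)] = 0.4819·ln(0.6814/0.1129) = 0.8666 kmol/m³.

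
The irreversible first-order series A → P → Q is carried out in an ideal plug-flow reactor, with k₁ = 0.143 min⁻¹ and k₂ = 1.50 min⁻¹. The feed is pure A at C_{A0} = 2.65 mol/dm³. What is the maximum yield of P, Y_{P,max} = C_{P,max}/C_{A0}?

0.0744

Evaluating C_P at τ_opt = ln(k₂/k₁)/(k₂−k₁) gives C_{P,max}/C_{A0} = (k₁/k₂)^[k₂/(k₂−k₁)].
= (0.143/1.50)^(1.50/(1.50−0.143)) = (0.09533)^(1.105) = 0.07442.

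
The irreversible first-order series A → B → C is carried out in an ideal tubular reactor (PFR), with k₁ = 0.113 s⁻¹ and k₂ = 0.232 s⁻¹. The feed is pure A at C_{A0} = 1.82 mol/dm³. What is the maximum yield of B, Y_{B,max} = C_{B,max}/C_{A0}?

0.246

At the optimum, C_{B,max}/C_{A0} = (k₁/k₂)^[k₂/(k₂−k₁)].
= (0.113/0.232)^(0.232/(0.232−0.113)) = (0.4871)^(1.950) = 0.2460.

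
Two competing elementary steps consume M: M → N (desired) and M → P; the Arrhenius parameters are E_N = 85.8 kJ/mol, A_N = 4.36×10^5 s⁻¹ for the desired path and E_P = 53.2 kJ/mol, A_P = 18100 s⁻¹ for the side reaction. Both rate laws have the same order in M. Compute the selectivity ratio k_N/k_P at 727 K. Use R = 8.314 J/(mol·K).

Since both paths have the same order in M, the concentration cancels and S_{N/P} = k_N/k_P = (A_N/A_P)·exp[(E_P−E_N)/(RT)].
(E_P−E_N)/(RT) = (53.2−85.8)×10³/(8.314×727) = -32600/6044 = -5.394.
k_N/k_P = (4.36×10^5/18100)·exp(-5.394) = 24.09 × 0.004546 = 0.110.
Since E_N > E_P, raising the temperature improves selectivity toward N.

0.110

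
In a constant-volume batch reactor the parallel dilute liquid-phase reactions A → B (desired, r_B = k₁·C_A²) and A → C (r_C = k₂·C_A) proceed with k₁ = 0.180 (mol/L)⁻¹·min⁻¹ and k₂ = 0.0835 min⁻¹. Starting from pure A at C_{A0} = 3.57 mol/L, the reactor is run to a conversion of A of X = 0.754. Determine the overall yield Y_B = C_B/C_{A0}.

C_A = C_{A0}(1−X) = 0.8782 mol/L.
Along a PFR/batch, dC_C/dC_A = −r_C/(r_B+r_C) = −k₂/(k₂+k₁·C_A).
Integrating from C_{A0} to C_A: C_C = (0.0835/0.180)·ln[(0.0835+0.180·3.57)/(0.0835+0.180·0.878)] = 0.4639·ln(0.7261/0.2416) = 0.5105 mol/L.
Then C_B = (C_{A0}−C_A) − C_C = 2.692 − 0.5105 = 2.181 mol/L.
Y_B = C_B/C_{A0} = 2.181/3.57 = 0.611.

0.611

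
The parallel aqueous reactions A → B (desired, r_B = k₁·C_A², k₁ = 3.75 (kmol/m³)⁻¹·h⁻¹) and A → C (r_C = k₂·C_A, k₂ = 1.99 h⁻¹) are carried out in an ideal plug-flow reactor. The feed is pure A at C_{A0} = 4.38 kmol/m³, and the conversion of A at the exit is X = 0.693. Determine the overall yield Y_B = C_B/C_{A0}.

0.576

C_A = C_{A0}(1−X) = 1.345 kmol/m³.
Along a PFR/batch, dC_C/dC_A = −r_C/(r_B+r_C) = −k₂/(k₂+k₁·C_A).
Integrating from C_{A0} to C_A: C_C = (1.99/3.75)·ln[(1.99+3.75·4.38)/(1.99+3.75·1.34)] = 0.5307·ln(18.41/7.032) = 0.5108 kmol/m³.
Then C_B = (C_{A0}−C_A) − C_C = 3.035 − 0.5108 = 2.525 kmol/m³.
Y_B = C_B/C_{A0} = 2.525/4.38 = 0.576.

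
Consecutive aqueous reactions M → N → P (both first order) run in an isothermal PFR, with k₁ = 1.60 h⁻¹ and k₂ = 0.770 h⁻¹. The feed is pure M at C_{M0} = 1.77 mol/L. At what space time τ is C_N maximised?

0.881 h

For first-order series the maximum of C_N occurs at τ_opt = ln(k₂/k₁)/(k₂−k₁).
= ln(0.770/1.60)/(0.770−1.60) = ln(0.4813)/-0.8300 = -0.7314/-0.8300 = 0.881 h.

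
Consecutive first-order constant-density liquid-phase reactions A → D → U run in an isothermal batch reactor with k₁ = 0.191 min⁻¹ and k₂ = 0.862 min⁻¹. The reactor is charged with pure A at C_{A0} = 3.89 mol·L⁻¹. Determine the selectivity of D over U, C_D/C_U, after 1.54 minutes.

Solving the coupled first-order balances gives C_D(t) = [k₁/(k₂−k₁)]·C_{A0}·(e^(−k₁t) − e^(−k₂t)).
e^(−k₁t) = e^(−0.191×1.54) = e^(−0.2941) = 0.7452; e^(−k₂t) = e^(−1.327) = 0.2651.
C_D = 0.191×3.89/(0.862−0.191) × (0.7452−0.2651) = 1.107×0.4800 = 0.5315 mol·L⁻¹.
C_A = C_{A0}e^(−k₁t) = 2.899 mol·L⁻¹, so C_U = C_{A0}−C_A−C_D = 0.4598 mol·L⁻¹; C_D/C_U = 1.16.

1.16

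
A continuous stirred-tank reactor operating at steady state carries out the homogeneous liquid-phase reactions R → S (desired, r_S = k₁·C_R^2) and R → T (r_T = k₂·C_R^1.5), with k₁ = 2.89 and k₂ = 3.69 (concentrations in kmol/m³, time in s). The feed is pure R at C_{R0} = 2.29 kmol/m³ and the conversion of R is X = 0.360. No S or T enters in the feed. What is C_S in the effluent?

Exit C_R = C_{R0}(1−X) = 2.29×0.640 = 1.466 kmol/m³.
In a CSTR the entire volume is at exit conditions, so r_S = 2.89×1.466^2 = 6.208 and r_T = 3.69×1.466^1.5 = 6.547.
Fraction of consumed R going to S: r_S/(r_S+r_T) = 0.4867.
C_S = 0.4867·C_{R0}·X = 0.4867×2.29×0.360 = 0.401 kmol/m³.

0.401 kmol/m³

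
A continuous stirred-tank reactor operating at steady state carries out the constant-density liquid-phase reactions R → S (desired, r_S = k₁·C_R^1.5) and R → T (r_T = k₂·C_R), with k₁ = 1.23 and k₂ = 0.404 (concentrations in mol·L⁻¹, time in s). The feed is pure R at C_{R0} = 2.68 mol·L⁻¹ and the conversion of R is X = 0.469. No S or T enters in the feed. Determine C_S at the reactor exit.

Exit C_R = C_{R0}(1−X) = 2.68×0.531 = 1.423 mol·L⁻¹.
Rates in a CSTR are evaluated at the outlet concentration: r_S = 1.23×1.423^1.5 = 2.088, r_T = 0.404×1.423 = 0.5749.
Fraction of consumed R going to S: r_S/(r_S+r_T) = 0.7841.
C_S = 0.7841·C_{R0}·X = 0.7841×2.68×0.469 = 0.986 mol·L⁻¹.

0.986 mol·L⁻¹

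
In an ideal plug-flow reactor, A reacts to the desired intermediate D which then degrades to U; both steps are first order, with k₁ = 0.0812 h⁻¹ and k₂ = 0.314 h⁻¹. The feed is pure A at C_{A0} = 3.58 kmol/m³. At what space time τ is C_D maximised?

Setting dC_D/dτ = 0 gives τ_opt = ln(k₂/k₁)/(k₂−k₁).
= ln(0.314/0.0812)/(0.314−0.0812) = ln(3.867)/0.2328 = 1.352/0.2328 = 5.81 h.

5.81 h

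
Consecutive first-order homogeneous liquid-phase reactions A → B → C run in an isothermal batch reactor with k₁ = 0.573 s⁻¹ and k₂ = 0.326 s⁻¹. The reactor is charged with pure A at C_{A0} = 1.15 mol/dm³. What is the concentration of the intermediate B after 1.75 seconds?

Solving the coupled first-order balances gives C_B(t) = [k₁/(k₂−k₁)]·C_{A0}·(e^(−k₁t) − e^(−k₂t)).
e^(−k₁t) = e^(−0.573×1.75) = e^(−1.003) = 0.3669; e^(−k₂t) = e^(−0.5705) = 0.5652.
C_B = 0.573×1.15/(0.326−0.573) × (0.3669−0.5652) = (-2.668)×(-0.1984) = 0.5292 mol/dm³.

0.529 mol/dm³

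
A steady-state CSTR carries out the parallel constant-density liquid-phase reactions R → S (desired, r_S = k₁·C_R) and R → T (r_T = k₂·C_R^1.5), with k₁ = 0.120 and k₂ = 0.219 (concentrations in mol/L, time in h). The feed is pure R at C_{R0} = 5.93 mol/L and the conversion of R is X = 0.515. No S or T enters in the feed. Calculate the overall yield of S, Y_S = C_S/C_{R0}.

0.126

Exit C_R = C_{R0}(1−X) = 5.93×0.485 = 2.876 mol/L.
In a CSTR the entire volume is at exit conditions, so r_S = 0.120×2.876 = 0.3451 and r_T = 0.219×2.876^1.5 = 1.068.
Fraction of consumed R going to S: r_S/(r_S+r_T) = 0.2442.
C_S = 0.2442·C_{R0}·X = 0.2442×5.93×0.515 = 0.746 mol/L; Y_S = C_S/C_{R0} = 0.126.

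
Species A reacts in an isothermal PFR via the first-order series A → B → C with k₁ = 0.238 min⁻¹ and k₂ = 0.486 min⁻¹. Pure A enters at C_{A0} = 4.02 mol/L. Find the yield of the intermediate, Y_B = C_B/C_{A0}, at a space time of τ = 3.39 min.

0.244

The intermediate concentration in a first-order A→B→C sequence is C_B = k₁C_{A0}(e^(−k₁τ) − e^(−k₂τ))/(k₂−k₁).
e^(−k₁τ) = e^(−0.238×3.39) = e^(−0.8068) = 0.4463; e^(−k₂τ) = e^(−1.648) = 0.1925.
C_B = 0.238×4.02/(0.486−0.238) × (0.4463−0.1925) = 3.858×0.2538 = 0.9790 mol/L.
Y_B = C_B/C_{A0} = 0.9790/4.02 = 0.244.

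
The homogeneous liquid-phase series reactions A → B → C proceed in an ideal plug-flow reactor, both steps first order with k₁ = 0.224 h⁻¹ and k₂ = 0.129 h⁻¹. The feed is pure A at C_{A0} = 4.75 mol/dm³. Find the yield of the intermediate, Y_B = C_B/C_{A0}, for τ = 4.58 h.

0.461

For first-order series with pure A initially, C_B(τ) = k₁C_{A0}/(k₂−k₁)·(e^(−k₁τ) − e^(−k₂τ)).
e^(−k₁τ) = e^(−0.224×4.58) = e^(−1.026) = 0.3585; e^(−k₂τ) = e^(−0.5908) = 0.5539.
C_B = 0.224×4.75/(0.129−0.224) × (0.3585−0.5539) = (-11.20)×(-0.1954) = 2.189 mol/dm³.
Y_B = C_B/C_{A0} = 2.189/4.75 = 0.461.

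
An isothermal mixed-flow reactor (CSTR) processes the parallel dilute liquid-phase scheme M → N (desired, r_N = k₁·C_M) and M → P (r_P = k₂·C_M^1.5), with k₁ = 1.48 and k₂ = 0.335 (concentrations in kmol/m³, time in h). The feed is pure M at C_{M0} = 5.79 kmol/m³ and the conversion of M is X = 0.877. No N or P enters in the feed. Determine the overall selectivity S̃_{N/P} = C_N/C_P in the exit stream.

5.24

Exit C_M = C_{M0}(1−X) = 5.79×0.123 = 0.7122 kmol/m³.
A CSTR operates uniformly at the exit composition, giving r_N = 1.054 and r_P = 0.2013 (each k·C_M^n at C_M = 0.7122).
Overall selectivity = C_N/C_P = r_Nτ/(r_Pτ) = r_N/r_P = 5.24.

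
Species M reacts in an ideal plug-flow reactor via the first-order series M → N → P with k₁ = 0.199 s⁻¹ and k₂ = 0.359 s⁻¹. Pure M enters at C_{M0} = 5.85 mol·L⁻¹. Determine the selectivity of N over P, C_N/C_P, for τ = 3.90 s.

Solving the coupled first-order balances gives C_N(τ) = [k₁/(k₂−k₁)]·C_{M0}·(e^(−k₁τ) − e^(−k₂τ)).
e^(−k₁τ) = e^(−0.199×3.90) = e^(−0.7761) = 0.4602; e^(−k₂τ) = e^(−1.400) = 0.2466.
C_N = 0.199×5.85/(0.359−0.199) × (0.4602−0.2466) = 7.276×0.2136 = 1.554 mol·L⁻¹.
C_M = C_{M0}e^(−k₁τ) = 2.692 mol·L⁻¹, so C_P = C_{M0}−C_M−C_N = 1.604 mol·L⁻¹; C_N/C_P = 0.969.

0.969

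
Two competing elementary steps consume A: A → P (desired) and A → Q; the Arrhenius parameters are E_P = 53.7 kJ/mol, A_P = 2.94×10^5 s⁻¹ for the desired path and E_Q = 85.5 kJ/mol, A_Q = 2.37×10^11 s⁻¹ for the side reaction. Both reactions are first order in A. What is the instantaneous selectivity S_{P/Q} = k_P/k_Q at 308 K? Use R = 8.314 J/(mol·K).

0.307

With equal orders, S_{P/Q} = k_P/k_Q = (A_P/A_Q)·exp[(E_Q−E_P)/(RT)].
(E_Q−E_P)/(RT) = (85.5−53.7)×10³/(8.314×308) = 31800/2561 = 12.42.
k_P/k_Q = (2.94×10^5/2.37×10^11)·exp(12.42) = 1.241×10^-6 × 2.473×10^5 = 0.307.
Since E_P < E_Q, lowering the temperature improves selectivity toward P.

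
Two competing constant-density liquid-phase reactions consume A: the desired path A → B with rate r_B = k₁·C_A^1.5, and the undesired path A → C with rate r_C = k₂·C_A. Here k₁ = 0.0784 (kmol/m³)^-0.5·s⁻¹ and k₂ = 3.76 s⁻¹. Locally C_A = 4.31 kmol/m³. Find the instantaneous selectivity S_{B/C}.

S_{B/C} = r_B/r_C = (k₁·C_A^1.5)/(k₂·C_A) = (k₁/k₂)·C_A^0.5.
= (0.0784×4.310^1.5) / (3.76×4.310) = 0.7015/16.21 = 0.0433.
Since the desired path is higher order in A, keeping C_A high (PFR or concentrated feed) favours B.

0.0433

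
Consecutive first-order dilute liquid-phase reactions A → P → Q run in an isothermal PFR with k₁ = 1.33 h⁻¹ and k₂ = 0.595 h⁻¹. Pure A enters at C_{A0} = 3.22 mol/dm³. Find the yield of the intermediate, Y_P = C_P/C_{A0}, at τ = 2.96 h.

The intermediate concentration in a first-order A→B→C sequence is C_P = k₁C_{A0}(e^(−k₁τ) − e^(−k₂τ))/(k₂−k₁).
e^(−k₁τ) = e^(−1.33×2.96) = e^(−3.937) = 0.01951; e^(−k₂τ) = e^(−1.761) = 0.1718.
C_P = 1.33×3.22/(0.595−1.33) × (0.01951−0.1718) = (-5.827)×(-0.1523) = 0.8876 mol/dm³.
Y_P = C_P/C_{A0} = 0.8876/3.22 = 0.276.

0.276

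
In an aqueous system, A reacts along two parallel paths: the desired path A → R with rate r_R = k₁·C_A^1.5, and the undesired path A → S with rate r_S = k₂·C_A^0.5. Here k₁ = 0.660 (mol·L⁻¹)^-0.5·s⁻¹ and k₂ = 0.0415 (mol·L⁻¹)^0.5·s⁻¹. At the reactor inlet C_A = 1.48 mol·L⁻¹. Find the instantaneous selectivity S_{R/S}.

S_{R/S} = r_R/r_S = (k₁·C_A^1.5)/(k₂·C_A^0.5) = (k₁/k₂)·C_A.
= (0.660×1.480^1.5) / (0.0415×1.480^0.5) = 1.188/0.05049 = 23.5.

23.5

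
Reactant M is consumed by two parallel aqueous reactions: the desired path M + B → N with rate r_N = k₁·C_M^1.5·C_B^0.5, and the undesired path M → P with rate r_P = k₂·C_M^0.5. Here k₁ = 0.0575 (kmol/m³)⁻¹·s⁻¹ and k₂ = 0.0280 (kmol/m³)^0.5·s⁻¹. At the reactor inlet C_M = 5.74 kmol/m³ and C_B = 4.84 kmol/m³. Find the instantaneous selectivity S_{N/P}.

25.9

S_{N/P} = r_N/r_P = (k₁·C_M^1.5·C_B^0.5)/(k₂·C_M^0.5) = (k₁/k₂)·C_M·C_B^0.5.
= (0.0575×5.740^1.5×4.840^0.5) / (0.0280×5.740^0.5) = 1.740/0.06708 = 25.9.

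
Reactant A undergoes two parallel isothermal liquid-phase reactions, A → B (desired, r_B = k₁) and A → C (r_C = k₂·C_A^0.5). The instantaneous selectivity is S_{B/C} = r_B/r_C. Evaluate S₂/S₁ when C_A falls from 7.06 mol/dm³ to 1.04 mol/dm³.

2.61

S_{B/C} = (k₁/k₂)·C_A^-0.5, so S₂/S₁ = (C_{A,2}/C_{A,1})^-0.5.
= (1.04/7.06)^(-0.5) = (0.1473)^(-0.5) = 2.61.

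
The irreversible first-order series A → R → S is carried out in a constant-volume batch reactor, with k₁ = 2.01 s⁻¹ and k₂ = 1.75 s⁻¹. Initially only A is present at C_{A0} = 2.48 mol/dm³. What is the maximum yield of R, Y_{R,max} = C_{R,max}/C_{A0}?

0.394

For a first-order series the maximum intermediate yield is C_{R,max}/C_{A0} = (k₁/k₂)^[k₂/(k₂−k₁)].
= (2.01/1.75)^(1.75/(1.75−2.01)) = (1.149)^(-6.731) = 0.3936.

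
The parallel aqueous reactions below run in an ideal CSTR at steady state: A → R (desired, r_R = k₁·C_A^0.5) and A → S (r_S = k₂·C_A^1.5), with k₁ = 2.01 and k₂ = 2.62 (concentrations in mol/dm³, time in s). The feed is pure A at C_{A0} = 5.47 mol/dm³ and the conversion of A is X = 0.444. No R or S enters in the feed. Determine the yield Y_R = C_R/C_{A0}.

Exit C_A = C_{A0}(1−X) = 5.47×0.556 = 3.041 mol/dm³.
A CSTR operates uniformly at the exit composition, giving r_R = 3.505 and r_S = 13.90 (each k·C_A^n at C_A = 3.041).
Fraction of consumed A going to R: r_R/(r_R+r_S) = 0.2014.
C_R = 0.2014·C_{A0}·X = 0.2014×5.47×0.444 = 0.489 mol/dm³; Y_R = C_R/C_{A0} = 0.0894.

0.0894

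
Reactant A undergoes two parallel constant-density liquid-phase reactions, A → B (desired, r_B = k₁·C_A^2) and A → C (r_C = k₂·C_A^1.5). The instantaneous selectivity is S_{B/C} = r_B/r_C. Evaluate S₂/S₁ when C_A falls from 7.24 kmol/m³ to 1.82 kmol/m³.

0.501

S_{B/C} = (k₁/k₂)·C_A^0.5, so S₂/S₁ = (C_{A,2}/C_{A,1})^0.5.
= (1.82/7.24)^0.5 = (0.2514)^0.5 = 0.501.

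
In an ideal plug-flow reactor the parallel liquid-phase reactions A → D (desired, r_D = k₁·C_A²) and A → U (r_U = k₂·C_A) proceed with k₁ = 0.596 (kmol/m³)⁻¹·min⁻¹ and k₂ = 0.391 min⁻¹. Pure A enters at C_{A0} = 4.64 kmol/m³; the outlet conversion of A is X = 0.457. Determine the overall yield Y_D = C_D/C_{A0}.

C_A = C_{A0}(1−X) = 2.520 kmol/m³.
Along a PFR/batch, dC_U/dC_A = −r_U/(r_D+r_U) = −k₂/(k₂+k₁·C_A).
Integrating from C_{A0} to C_A: C_U = (0.391/0.596)·ln[(0.391+0.596·4.64)/(0.391+0.596·2.52)] = 0.6560·ln(3.156/1.893) = 0.3355 kmol/m³.
Then C_D = (C_{A0}−C_A) − C_U = 2.120 − 0.3355 = 1.785 kmol/m³.
Y_D = C_D/C_{A0} = 1.785/4.64 = 0.385.

0.385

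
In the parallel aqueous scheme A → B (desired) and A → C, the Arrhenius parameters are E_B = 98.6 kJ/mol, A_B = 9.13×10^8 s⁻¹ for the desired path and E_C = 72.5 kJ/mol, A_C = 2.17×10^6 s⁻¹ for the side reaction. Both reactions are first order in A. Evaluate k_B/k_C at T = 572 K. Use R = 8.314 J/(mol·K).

With equal orders, S_{B/C} = k_B/k_C = (A_B/A_C)·exp[(E_C−E_B)/(RT)].
(E_C−E_B)/(RT) = (72.5−98.6)×10³/(8.314×572) = -26100/4756 = -5.488.
k_B/k_C = (9.13×10^8/2.17×10^6)·exp(-5.488) = 420.7 × 0.004135 = 1.74.
Since E_B > E_C, raising the temperature improves selectivity toward B.

1.74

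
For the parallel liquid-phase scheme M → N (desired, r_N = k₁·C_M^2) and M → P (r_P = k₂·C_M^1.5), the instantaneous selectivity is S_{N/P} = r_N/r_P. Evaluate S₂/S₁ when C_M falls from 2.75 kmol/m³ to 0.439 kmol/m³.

S_{N/P} = (k₁/k₂)·C_M^0.5, so S₂/S₁ = (C_{M,2}/C_{M,1})^0.5.
= (0.439/2.75)^0.5 = (0.1596)^0.5 = 0.400.

0.400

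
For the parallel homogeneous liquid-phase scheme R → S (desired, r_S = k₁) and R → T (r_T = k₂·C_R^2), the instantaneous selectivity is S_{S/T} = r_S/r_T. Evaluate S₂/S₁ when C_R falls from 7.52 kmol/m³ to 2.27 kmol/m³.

S_{S/T} = (k₁/k₂)·C_R^-2, so S₂/S₁ = (C_{R,2}/C_{R,1})^-2.
= (2.27/7.52)^(-2) = (0.3019)^(-2) = 11.0.
Selectivity toward S rises as C_R falls — low-concentration operation is favoured.

11.0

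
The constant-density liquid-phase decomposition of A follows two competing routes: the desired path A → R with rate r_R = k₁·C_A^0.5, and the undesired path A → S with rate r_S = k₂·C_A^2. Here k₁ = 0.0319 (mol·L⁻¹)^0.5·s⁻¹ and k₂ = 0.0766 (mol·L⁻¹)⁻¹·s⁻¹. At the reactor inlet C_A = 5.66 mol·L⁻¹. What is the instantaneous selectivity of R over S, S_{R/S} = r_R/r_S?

0.0309

S_{R/S} = r_R/r_S = (k₁·C_A^0.5)/(k₂·C_A^2) = (k₁/k₂)·C_A^-1.5.
= (0.0319×5.660^0.5) / (0.0766×5.660^2) = 0.07589/2.454 = 0.0309.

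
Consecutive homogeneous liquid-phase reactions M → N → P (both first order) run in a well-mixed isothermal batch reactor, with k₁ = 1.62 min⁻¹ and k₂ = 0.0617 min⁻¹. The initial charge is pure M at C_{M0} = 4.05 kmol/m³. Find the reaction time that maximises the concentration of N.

2.10 min

The intermediate peaks when r₁ = r₂, i.e. k₁e^(−k₁t) = k₂e^(−k₂t), giving t_opt = ln(k₂/k₁)/(k₂−k₁).
= ln(0.0617/1.62)/(0.0617−1.62) = ln(0.03809)/-1.558 = -3.268/-1.558 = 2.10 min.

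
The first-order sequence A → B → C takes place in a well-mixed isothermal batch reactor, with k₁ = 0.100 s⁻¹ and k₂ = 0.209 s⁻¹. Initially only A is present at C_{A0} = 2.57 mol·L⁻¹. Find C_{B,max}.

Evaluating C_B at t_opt = ln(k₂/k₁)/(k₂−k₁) gives C_{B,max}/C_{A0} = (k₁/k₂)^[k₂/(k₂−k₁)].
= (0.100/0.209)^(0.209/(0.209−0.100)) = (0.4785)^(1.917) = 0.2433.
C_{B,max} = 0.2433×2.57 = 0.625 mol·L⁻¹.

0.625 mol·L⁻¹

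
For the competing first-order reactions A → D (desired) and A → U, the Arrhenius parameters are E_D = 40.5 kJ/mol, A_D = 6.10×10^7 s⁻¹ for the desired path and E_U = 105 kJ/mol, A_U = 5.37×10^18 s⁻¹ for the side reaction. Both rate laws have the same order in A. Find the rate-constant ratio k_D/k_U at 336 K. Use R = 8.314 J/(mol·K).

k_D/k_U = (A_D/A_U)·exp[−(E_D−E_U)/(RT)] = (A_D/A_U)·exp[(E_U−E_D)/(RT)].
(E_U−E_D)/(RT) = (105−40.5)×10³/(8.314×336) = 64500/2794 = 23.09.
k_D/k_U = (6.10×10^7/5.37×10^18)·exp(23.09) = 1.136×10^-11 × 1.065×10^10 = 0.121.

0.121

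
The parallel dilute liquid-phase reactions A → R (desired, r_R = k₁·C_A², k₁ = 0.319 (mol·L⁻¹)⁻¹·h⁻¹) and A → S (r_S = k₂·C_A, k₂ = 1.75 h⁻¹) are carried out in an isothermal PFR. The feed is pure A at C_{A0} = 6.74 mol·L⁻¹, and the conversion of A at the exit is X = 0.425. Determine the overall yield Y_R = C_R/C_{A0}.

0.208

C_A = C_{A0}(1−X) = 3.875 mol·L⁻¹.
Along a PFR/batch, dC_S/dC_A = −r_S/(r_R+r_S) = −k₂/(k₂+k₁·C_A).
Integrating from C_{A0} to C_A: C_S = (1.75/0.319)·ln[(1.75+0.319·6.74)/(1.75+0.319·3.88)] = 5.486·ln(3.900/2.986) = 1.465 mol·L⁻¹.
Then C_R = (C_{A0}−C_A) − C_S = 2.865 − 1.465 = 1.400 mol·L⁻¹.
Y_R = C_R/C_{A0} = 1.400/6.74 = 0.208.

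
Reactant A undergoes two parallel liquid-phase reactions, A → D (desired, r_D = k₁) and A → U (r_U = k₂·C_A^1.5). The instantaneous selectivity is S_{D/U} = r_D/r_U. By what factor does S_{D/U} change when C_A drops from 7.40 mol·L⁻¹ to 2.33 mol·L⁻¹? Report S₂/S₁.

5.66

S_{D/U} = (k₁/k₂)·C_A^-1.5, so S₂/S₁ = (C_{A,2}/C_{A,1})^-1.5.
= (2.33/7.40)^(-1.5) = (0.3149)^(-1.5) = 5.66.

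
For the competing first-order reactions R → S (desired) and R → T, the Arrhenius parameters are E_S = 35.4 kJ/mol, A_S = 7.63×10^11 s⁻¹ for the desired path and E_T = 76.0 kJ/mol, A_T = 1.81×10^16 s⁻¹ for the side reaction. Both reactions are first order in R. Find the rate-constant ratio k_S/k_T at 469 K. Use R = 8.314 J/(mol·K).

1.40

Since both paths have the same order in R, the concentration cancels and S_{S/T} = k_S/k_T = (A_S/A_T)·exp[(E_T−E_S)/(RT)].
(E_T−E_S)/(RT) = (76.0−35.4)×10³/(8.314×469) = 40600/3899 = 10.41.
k_S/k_T = (7.63×10^11/1.81×10^16)·exp(10.41) = 4.215×10^-5 × 33264 = 1.40.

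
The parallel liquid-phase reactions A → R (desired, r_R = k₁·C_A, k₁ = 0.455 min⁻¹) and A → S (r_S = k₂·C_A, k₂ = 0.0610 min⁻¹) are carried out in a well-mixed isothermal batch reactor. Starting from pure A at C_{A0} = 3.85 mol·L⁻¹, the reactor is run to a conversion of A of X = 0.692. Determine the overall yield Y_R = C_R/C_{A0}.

C_A = C_{A0}(1−X) = 1.186 mol·L⁻¹.
Both paths are first order in A, so the instantaneous fraction to R is constant: dC_R/d(−C_A) = k₁/(k₁+k₂) = 0.8818.
C_R = 0.8818·(C_{A0}−C_A) = 0.8818×2.664 = 2.35 mol·L⁻¹.
Y_R = C_R/C_{A0} = 2.349/3.85 = 0.610.

0.610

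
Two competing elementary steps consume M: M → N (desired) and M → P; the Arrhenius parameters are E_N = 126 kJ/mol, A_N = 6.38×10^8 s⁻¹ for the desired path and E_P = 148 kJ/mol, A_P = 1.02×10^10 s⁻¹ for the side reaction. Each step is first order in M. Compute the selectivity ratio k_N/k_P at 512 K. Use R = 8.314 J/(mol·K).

11.0

Since both paths have the same order in M, the concentration cancels and S_{N/P} = k_N/k_P = (A_N/A_P)·exp[(E_P−E_N)/(RT)].
(E_P−E_N)/(RT) = (148−126)×10³/(8.314×512) = 22000/4257 = 5.168.
k_N/k_P = (6.38×10^8/1.02×10^10)·exp(5.168) = 0.06255 × 175.6 = 11.0.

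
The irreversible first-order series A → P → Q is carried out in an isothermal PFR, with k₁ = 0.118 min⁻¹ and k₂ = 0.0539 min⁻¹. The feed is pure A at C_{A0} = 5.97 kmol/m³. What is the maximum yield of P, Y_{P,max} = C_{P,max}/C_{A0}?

0.517

At the optimum, C_{P,max}/C_{A0} = (k₁/k₂)^[k₂/(k₂−k₁)].
= (0.118/0.0539)^(0.0539/(0.0539−0.118)) = (2.189)^(-0.8409) = 0.5174.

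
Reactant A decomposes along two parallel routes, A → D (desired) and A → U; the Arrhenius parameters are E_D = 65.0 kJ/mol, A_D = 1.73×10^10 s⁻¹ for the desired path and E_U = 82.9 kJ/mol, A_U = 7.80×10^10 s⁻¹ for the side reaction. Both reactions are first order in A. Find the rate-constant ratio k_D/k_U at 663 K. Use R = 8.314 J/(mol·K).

With equal orders, S_{D/U} = k_D/k_U = (A_D/A_U)·exp[(E_U−E_D)/(RT)].
(E_U−E_D)/(RT) = (82.9−65.0)×10³/(8.314×663) = 17900/5512 = 3.247.
k_D/k_U = (1.73×10^10/7.80×10^10)·exp(3.247) = 0.2218 × 25.72 = 5.71.

5.71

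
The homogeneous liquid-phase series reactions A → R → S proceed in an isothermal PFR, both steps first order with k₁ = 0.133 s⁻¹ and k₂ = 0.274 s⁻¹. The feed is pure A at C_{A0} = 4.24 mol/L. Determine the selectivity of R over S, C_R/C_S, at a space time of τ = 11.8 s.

0.252

For first-order series with pure A initially, C_R(τ) = k₁C_{A0}/(k₂−k₁)·(e^(−k₁τ) − e^(−k₂τ)).
e^(−k₁τ) = e^(−0.133×11.8) = e^(−1.569) = 0.2082; e^(−k₂τ) = e^(−3.233) = 0.03943.
C_R = 0.133×4.24/(0.274−0.133) × (0.2082−0.03943) = 3.999×0.1687 = 0.6749 mol/L.
C_A = C_{A0}e^(−k₁τ) = 0.8826 mol/L, so C_S = C_{A0}−C_A−C_R = 2.682 mol/L; C_R/C_S = 0.252.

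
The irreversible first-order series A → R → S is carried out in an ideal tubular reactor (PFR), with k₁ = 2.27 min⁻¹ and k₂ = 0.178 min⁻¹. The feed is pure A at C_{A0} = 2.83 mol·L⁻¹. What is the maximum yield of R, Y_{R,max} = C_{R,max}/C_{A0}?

For a first-order series the maximum intermediate yield is C_{R,max}/C_{A0} = (k₁/k₂)^[k₂/(k₂−k₁)].
= (2.27/0.178)^(0.178/(0.178−2.27)) = (12.75)^(-0.08509) = 0.8052.

0.805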